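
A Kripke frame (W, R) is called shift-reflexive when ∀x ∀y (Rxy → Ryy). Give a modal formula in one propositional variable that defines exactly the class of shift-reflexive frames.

The condition is shift-reflexivity. The T□ schema □(□ψ → ψ) defines it.

□(□ψ → ψ)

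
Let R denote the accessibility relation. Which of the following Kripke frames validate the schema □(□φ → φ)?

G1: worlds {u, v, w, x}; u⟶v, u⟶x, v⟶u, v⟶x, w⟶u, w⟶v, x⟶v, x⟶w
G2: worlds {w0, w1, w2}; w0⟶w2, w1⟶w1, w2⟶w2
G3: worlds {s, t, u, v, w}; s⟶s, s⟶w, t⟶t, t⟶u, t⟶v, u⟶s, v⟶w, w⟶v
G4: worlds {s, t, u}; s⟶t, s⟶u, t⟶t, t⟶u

G2

The schema corresponds to shift-reflexivity: ∀x ∀y (Rxy → Ryy).
G1: fails — Ruv but not Rvv.
G2: ✓.
G3: fails — Rtv but not Rvv.
G4: fails — Rsu but not Ruu.
Valid on: G2.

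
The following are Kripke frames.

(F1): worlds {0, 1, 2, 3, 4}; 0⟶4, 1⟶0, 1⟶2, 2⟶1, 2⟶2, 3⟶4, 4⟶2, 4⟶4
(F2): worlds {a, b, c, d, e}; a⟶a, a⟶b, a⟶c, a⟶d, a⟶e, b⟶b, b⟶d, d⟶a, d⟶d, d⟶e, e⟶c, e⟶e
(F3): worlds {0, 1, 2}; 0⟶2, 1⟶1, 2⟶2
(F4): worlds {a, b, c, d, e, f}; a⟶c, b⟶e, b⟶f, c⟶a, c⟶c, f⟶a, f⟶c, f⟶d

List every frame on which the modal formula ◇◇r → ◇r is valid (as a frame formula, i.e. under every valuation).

(F3)

The schema corresponds to transitivity: ∀x ∀y ∀z (Rxy ∧ Ryz → Rxz).
(F1): fails — R10 and R04 but not R14.
(F2): fails — Rde and Rec but not Rdc.
(F3): ✓.
(F4): fails — Rbf and Rfc but not Rbc.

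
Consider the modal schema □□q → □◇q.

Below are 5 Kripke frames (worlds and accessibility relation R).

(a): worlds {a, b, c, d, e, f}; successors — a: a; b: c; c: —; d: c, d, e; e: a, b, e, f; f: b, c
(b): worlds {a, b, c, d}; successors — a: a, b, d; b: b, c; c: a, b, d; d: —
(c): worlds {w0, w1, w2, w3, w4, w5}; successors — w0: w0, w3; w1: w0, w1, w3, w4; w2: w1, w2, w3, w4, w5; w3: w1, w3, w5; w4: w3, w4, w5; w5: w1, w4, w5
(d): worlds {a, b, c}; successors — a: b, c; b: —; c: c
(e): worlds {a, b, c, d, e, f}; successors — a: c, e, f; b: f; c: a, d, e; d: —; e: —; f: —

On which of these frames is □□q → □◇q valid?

(c)

Frame correspondent (Sahlqvist): ∀x ∀z (xRz → ∃w (xR²w ∧ zRw)) — i.e. a generalized confluence (Geach) condition.
(a): fails — bRc but no w with bR²w and cRw.
(b): fails — aRd but no w with aR²w and dRw.
(c): condition met.
(d): fails — aRb but no w with aR²w and bRw.
(e): fails — aRe but no w with aR²w and eRw.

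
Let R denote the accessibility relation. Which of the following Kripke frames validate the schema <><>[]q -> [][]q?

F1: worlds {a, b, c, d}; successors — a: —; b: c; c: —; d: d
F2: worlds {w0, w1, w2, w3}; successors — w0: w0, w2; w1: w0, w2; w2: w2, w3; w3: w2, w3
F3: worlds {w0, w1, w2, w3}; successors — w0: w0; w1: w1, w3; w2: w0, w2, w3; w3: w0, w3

F1

Frame correspondent (Sahlqvist): forall x forall y forall z ((x R^2 y & x R^2 z) -> exists w (yRw & z = w)) — i.e. a generalized confluence (Geach) condition.
F1: holds.
F2: fails — w0R²w0, w0R²w3 but no w with w0Rw and w3=w.
F3: fails — w1R²w0, w1R²w1 but no w with w0Rw and w1=w.
Valid on: F1.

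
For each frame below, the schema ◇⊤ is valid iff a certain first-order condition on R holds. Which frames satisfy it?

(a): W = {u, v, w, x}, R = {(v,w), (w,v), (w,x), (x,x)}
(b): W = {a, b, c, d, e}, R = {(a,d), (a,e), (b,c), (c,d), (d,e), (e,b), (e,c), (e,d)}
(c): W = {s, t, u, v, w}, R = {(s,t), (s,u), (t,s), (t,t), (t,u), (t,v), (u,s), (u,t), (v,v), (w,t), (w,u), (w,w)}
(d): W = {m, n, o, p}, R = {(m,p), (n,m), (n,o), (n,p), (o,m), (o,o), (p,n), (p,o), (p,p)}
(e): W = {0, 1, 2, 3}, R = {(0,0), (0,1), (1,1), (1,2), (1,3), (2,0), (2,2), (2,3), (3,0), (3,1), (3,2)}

(b), (c), (d), (e)

This is the axiom for seriality; its first-order frame correspondent is ∀x ∃y Rxy.
(a): fails — world u has no successor.
(b): holds.
(c): holds.
(d): holds.
(e): holds.
Valid on: (b), (c), (d), (e).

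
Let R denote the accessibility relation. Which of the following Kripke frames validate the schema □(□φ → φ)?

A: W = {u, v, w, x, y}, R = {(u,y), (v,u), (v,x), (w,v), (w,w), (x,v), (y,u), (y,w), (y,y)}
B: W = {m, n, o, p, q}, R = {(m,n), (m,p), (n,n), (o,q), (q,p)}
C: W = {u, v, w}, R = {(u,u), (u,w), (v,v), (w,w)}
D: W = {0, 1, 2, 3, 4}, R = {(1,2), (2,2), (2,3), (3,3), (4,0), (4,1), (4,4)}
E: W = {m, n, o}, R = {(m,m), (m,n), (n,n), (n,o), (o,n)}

This is the axiom for shift-reflexivity; its first-order frame correspondent is ∀x ∀y (Rxy → Ryy).
A: fails — Rvu but not Ruu.
B: fails — Rqp but not Rpp.
C: condition met.
D: fails — R40 but not R00.
E: fails — Rno but not Roo.
Valid on: C.

C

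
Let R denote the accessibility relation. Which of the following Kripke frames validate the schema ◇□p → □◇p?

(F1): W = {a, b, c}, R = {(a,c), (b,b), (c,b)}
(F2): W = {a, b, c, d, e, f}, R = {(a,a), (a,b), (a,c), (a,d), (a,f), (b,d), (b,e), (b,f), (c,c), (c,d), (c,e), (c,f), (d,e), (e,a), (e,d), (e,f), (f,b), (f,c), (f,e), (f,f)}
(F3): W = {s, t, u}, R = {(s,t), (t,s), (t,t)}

This is the axiom for convergence; its first-order frame correspondent is ∀x ∀y ∀z (Rxy ∧ Rxz → ∃w (Ryw ∧ Rzw)).
(F1): holds.
(F2): fails — Raa and Rad but a and d have no common successor.
(F3): holds.

(F1), (F3)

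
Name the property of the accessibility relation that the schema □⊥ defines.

□⊥ is valid iff no world has any successor (otherwise □⊥ fails at any world with one).
The converse is a direct semantic check.
Frame condition: ∀x ∀y ¬Rxy.

emptiness of R: ∀x ∀y ¬Rxy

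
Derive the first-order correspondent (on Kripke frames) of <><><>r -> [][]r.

This is a Sahlqvist (Geach-type) schema ◇^3□^0r → □^2◇^0r.
Minimal-valuation argument: fix x; take any y with xR^3y and any z with xR^2z. Set V(r) to the set of worlds R-reachable from y in exactly 0 steps. Then □^0r holds at y, so the antecedent holds at x; validity forces ◇^0r at z, giving a w with zR^0w and yR^0w.
First-order correspondent: forall x forall y forall z ((x R^3 y & x R^2 z) -> exists w (y = w & z = w)).

forall x forall y forall z ((x R^3 y & x R^2 z) -> exists w (y = w & z = w))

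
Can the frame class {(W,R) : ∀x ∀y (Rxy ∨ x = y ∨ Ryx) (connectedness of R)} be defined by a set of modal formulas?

No — not modally definable

If a class were modally definable it would be closed under disjoint unions (Goldblatt–Thomason).
Take 4 disjoint single-world reflexive frames: each is trivially connected, but their disjoint union has 4 worlds with no edge between distinct components, so it is not connected.
So no modal formula (or set of formulas) defines exactly the connected frames.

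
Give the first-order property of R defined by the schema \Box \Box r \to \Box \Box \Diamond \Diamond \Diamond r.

This is a Sahlqvist (Geach-type) schema ◇^0□^2r → □^2◇^3r.
Minimal-valuation argument: fix x; take any y with xR^0y and any z with xR^2z. Set V(r) to the set of worlds R-reachable from y in exactly 2 steps. Then □^2r holds at y, so the antecedent holds at x; validity forces ◇^3r at z, giving a w with zR^3w and yR^2w.
First-order correspondent: \forall x \forall z (x R^2 z \to \exists w (x R^2 w \wedge z R^3 w)).

\forall x \forall z (x R^2 z \to \exists w (x R^2 w \wedge z R^3 w))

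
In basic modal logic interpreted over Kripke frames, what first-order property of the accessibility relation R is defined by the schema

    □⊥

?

emptiness of R: ∀x ∀y ¬Rxy

□⊥ is valid iff no world has any successor (otherwise □⊥ fails at any world with one).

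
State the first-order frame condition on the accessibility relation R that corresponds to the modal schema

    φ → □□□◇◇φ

This is a Sahlqvist (Geach-type) schema ◇^0□^0φ → □^3◇^2φ.
First-order correspondent: ∀x ∀z (xR³z → ∃w (x = w ∧ zR²w)).

∀x ∀z (xR³z → ∃w (x = w ∧ zR²w))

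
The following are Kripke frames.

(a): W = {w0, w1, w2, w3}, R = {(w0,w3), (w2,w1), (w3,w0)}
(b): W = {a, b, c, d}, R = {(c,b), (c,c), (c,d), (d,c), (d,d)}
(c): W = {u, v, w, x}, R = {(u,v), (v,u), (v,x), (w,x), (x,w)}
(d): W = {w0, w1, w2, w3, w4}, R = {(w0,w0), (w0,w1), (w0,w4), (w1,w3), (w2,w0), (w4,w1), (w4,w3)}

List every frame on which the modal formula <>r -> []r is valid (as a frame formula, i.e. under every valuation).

(a)

Frame correspondent (Sahlqvist): forall x forall y forall z (Rxy & Rxz -> y = z) — i.e. partial functionality.
(a): holds.
(b): fails — c sees both b and c.
(c): fails — v sees both u and x.
(d): fails — w0 sees both w0 and w1.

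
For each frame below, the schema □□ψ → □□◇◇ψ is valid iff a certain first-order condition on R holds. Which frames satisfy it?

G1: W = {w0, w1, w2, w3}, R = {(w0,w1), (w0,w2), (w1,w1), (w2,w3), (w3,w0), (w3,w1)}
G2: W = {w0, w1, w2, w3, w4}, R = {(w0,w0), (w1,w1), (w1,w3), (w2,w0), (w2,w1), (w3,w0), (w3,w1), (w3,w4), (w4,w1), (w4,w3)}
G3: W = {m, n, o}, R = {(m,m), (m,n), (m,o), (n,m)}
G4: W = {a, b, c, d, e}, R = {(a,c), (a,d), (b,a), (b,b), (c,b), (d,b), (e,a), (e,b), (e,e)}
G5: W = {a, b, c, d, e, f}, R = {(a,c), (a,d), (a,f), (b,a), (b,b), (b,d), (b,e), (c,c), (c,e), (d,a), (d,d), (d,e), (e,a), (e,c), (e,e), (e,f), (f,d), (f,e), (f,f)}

G1, G2, G4, G5

This is the axiom for a generalized confluence (Geach) condition; its first-order frame correspondent is ∀x ∀z (xR²z → ∃w (xR²w ∧ zR²w)).
G1: satisfies the condition.
G2: satisfies the condition.
G3: fails — mR²o but no w with mR²w and oR²w.
G4: satisfies the condition.
G5: satisfies the condition.
Valid on: G1, G2, G4, G5.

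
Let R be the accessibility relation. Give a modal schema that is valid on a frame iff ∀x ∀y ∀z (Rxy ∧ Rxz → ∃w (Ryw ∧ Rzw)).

A defining formula is ◇□q → □◇q (the .2 axiom).
Suppose ◇□q→□◇q is valid. Take Rxy, Rxz and set V(q)={w : Ryw}. Then □q at y so ◇□q at x, so □◇q at x, so ◇q at z, giving w with Rzw and Ryw.

◇□q → □◇q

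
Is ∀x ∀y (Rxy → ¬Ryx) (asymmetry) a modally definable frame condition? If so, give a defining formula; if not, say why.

No — not modally definable

If a class were modally definable it would be closed under surjective bounded morphisms (Goldblatt–Thomason).
The 4-cycle (worlds a,b,c,d with a→b→c→d→a) is asymmetric. Mapping every world to a single reflexive point • is a surjective bounded morphism, and the reflexive point is not asymmetric (R•• but asymmetry requires ¬R••).
Hence asymmetry is not modally definable.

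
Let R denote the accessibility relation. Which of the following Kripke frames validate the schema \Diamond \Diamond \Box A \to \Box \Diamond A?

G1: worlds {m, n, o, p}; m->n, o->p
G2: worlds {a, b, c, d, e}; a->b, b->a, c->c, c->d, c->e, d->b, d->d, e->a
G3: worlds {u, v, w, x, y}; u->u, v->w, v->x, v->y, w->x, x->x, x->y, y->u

G1

Frame correspondent (Sahlqvist): \forall x \forall y \forall z ((x R^2 y \wedge xRz) \to \exists w (yRw \wedge zRw)) — i.e. a generalized confluence (Geach) condition.
G1: holds.
G2: fails — aR²a, aRb but no w with aRw and bRw.
G3: fails — vR²u, vRw but no t with uRt and wRt.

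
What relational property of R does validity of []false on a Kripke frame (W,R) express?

Emptiness of R

□⊥ is valid iff no world has any successor (otherwise □⊥ fails at any world with one).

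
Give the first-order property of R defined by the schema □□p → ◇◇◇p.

∀x ∃w (xR²w ∧ xR³w)

This is a Sahlqvist (Geach-type) schema ◇^0□^2p → □^0◇^3p.
Minimal-valuation argument: fix x; take any y with xR^0y and any z with xR^0z. Set V(p) to the set of worlds R-reachable from y in exactly 2 steps. Then □^2p holds at y, so the antecedent holds at x; validity forces ◇^3p at z, giving a w with zR^3w and yR^2w.
First-order correspondent: ∀x ∃w (xR²w ∧ xR³w).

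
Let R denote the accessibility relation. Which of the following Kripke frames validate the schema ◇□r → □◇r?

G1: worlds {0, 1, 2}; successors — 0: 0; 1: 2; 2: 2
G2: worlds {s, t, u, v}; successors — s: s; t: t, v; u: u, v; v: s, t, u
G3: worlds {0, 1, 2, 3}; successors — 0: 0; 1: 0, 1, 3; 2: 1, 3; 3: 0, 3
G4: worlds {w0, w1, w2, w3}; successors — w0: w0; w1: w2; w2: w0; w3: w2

G1, G3, G4

This is the axiom for convergence; its first-order frame correspondent is ∀x ∀y ∀z (Rxy ∧ Rxz → ∃w (Ryw ∧ Rzw)).
G1: condition met.
G2: fails — Rvt and Rvs but t and s have no common successor.
G3: condition met.
G4: condition met.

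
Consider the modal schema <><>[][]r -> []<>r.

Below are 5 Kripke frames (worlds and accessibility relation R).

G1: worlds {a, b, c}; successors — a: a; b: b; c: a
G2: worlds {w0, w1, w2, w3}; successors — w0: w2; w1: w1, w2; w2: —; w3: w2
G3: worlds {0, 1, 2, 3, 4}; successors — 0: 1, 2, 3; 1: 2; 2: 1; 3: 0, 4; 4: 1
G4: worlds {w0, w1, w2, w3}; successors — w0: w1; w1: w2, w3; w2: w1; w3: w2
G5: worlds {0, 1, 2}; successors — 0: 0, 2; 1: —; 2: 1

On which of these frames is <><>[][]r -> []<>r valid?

G1

Frame correspondent (Sahlqvist): forall x forall y forall z ((x R^2 y & xRz) -> exists w (y R^2 w & zRw)) — i.e. a generalized confluence (Geach) condition.
G1: ✓.
G2: fails — w1R²w1, w1Rw2 but no w with w1R²w and w2Rw.
G3: fails — 0R²1, 0R1 but no w with 1R²w and 1Rw.
G4: fails — w0R²w3, w0Rw1 but no w with w3R²w and w1Rw.
G5: fails — 0R²1, 0R0 but no w with 1R²w and 0Rw.
Valid on: G1.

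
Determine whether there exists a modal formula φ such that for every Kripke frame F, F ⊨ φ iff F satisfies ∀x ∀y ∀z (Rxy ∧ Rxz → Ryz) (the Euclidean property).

Yes — defined by ◇p → □◇p

The condition is the Euclidean property. A defining modal formula is ◇p → □◇p.
Suppose ◇p→□◇p is valid. Take Rxy, Rxz and set V(p)={y}. Then ◇p at x, so □◇p at x, so ◇p at z, so some w with Rzw has p; w=y, i.e. Rzy. By symmetry of the argument, Ryz.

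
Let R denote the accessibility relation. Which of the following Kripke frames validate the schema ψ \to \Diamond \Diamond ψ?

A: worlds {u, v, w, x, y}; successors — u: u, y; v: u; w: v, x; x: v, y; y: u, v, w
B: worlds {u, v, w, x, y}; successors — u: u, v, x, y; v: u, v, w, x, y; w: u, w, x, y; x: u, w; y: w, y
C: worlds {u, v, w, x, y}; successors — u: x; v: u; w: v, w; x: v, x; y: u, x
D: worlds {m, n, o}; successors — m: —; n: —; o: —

Frame correspondent (Sahlqvist): \forall x \exists w (x = w \wedge x R^2 w) — i.e. a generalized confluence (Geach) condition.
A: fails — at v but no t with v=t and vR²t.
B: condition met.
C: fails — at u but no t with u=t and uR²t.
D: fails — at m but no w with m=w and mR²w.

B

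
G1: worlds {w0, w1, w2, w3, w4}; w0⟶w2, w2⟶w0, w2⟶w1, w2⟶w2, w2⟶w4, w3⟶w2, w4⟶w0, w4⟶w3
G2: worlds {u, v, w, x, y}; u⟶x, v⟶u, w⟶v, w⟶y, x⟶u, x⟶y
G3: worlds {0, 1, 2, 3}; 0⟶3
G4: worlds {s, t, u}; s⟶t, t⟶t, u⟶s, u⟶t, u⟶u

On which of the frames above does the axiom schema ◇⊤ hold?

The schema corresponds to seriality: ∀x ∃y Rxy.
G1: fails — world w1 has no successor.
G2: fails — world y has no successor.
G3: fails — world 1 has no successor.
G4: ✓.
Valid on: G4.

G4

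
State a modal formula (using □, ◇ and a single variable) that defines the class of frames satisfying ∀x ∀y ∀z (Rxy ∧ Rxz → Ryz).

The condition is the Euclidean property. The 5 schema ◇q → □◇q defines it.
Suppose ◇q→□◇q is valid. Take Rxy, Rxz and set V(q)={y}. Then ◇q at x, so □◇q at x, so ◇q at z, so some w with Rzw has q; w=y, i.e. Rzy. By symmetry of the argument, Ryz.

◇q → □◇q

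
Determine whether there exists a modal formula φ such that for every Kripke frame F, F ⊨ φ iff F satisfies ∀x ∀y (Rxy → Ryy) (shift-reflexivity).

Definable; □(□q → q) defines it

The condition is shift-reflexivity. A defining modal formula is □(□q → q).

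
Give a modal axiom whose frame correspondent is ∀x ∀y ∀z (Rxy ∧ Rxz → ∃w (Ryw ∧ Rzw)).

The condition is convergence. The .2 schema ◇□p → □◇p defines it.
Suppose ◇□p→□◇p is valid. Take Rxy, Rxz and set V(p)={w : Ryw}. Then □p at y so ◇□p at x, so □◇p at x, so ◇p at z, giving w with Rzw and Ryw.

◇□p → □◇p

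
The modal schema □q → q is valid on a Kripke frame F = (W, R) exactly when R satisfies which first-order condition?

Reflexivity

This is the T axiom.
It corresponds to reflexivity: ∀x Rxx.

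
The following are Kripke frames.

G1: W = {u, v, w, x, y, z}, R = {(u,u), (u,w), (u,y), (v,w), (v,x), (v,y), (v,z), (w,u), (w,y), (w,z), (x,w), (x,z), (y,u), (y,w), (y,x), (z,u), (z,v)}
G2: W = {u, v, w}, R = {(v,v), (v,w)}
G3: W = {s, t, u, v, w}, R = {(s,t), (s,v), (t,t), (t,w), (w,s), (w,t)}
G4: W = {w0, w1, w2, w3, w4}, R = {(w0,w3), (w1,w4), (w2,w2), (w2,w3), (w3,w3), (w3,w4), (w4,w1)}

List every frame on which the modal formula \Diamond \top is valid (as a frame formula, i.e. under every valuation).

G1, G4

This is the axiom for seriality; its first-order frame correspondent is \forall x \exists y Rxy.
G1: ✓.
G2: fails — world u has no successor.
G3: fails — world u has no successor.
G4: ✓.
Valid on: G1, G4.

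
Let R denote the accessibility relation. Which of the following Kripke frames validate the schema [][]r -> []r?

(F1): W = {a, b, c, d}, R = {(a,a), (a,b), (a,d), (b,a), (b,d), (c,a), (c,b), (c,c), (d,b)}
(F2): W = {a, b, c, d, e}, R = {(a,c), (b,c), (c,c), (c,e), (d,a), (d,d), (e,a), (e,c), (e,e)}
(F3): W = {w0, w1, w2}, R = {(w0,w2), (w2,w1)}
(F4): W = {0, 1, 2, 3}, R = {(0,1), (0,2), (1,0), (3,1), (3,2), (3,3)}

(F2)

Frame correspondent (Sahlqvist): forall x forall y (Rxy -> exists z (Rxz & Rzy)) — i.e. density.
(F1): fails — Rdb but no z with Rdz and Rzb.
(F2): ✓.
(F3): fails — Rw0w2 but no z with Rw0z and Rzw2.
(F4): fails — R10 but no z with R1z and Rz0.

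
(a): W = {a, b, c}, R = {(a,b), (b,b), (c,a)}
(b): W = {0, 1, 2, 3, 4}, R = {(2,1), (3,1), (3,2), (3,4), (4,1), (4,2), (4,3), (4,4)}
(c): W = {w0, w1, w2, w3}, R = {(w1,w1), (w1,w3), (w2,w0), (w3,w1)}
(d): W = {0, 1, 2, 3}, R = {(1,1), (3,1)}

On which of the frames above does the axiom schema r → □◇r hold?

none

The schema corresponds to symmetry: ∀x ∀y (Rxy → Ryx).
(a): fails — Rca but not Rac.
(b): fails — R32 but not R23.
(c): fails — Rw2w0 but not Rw0w2.
(d): fails — R31 but not R13.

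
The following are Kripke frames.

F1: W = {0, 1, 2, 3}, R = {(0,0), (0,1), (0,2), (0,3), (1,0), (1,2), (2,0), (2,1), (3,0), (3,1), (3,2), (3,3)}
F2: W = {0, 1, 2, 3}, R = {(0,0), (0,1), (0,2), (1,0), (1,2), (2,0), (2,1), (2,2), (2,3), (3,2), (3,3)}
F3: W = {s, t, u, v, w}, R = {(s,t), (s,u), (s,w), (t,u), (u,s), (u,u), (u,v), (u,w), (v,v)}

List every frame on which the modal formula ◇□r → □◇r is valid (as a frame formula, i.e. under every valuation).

This is the axiom for convergence; its first-order frame correspondent is ∀x ∀y ∀z (Rxy ∧ Rxz → ∃w (Ryw ∧ Rzw)).
F1: ✓.
F2: ✓.
F3: fails — Rsw and Rsw but w and w have no common successor.
Valid on: F1, F2.

F1, F2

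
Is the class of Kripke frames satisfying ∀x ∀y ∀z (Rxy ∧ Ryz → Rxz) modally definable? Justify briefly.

Yes: it is transitivity, defined by the 4 schema □p → □□p.

Yes, by □p → □□p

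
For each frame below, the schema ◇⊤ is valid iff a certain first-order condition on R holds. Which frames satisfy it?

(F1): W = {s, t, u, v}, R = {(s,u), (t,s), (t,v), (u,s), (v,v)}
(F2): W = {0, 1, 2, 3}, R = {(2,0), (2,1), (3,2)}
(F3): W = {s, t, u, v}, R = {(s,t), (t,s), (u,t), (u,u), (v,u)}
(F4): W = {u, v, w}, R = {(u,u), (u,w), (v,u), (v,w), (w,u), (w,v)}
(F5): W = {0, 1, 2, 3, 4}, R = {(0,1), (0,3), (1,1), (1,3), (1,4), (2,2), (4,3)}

(F1), (F3), (F4)

The schema corresponds to seriality: ∀x ∃y Rxy.
(F1): holds.
(F2): fails — world 0 has no successor.
(F3): holds.
(F4): holds.
(F5): fails — world 3 has no successor.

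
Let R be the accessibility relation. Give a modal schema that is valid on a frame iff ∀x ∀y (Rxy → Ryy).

This is shift-reflexivity; the standard corresponding axiom is T□: □(□ψ → ψ).
Suppose □(□ψ→ψ) is valid. Take Rxy and set V(ψ)={w : Ryw}. Then at y, □ψ holds; since □(□ψ→ψ) at x, □ψ→ψ at y, so ψ at y, i.e. Ryy.

□(□ψ → ψ)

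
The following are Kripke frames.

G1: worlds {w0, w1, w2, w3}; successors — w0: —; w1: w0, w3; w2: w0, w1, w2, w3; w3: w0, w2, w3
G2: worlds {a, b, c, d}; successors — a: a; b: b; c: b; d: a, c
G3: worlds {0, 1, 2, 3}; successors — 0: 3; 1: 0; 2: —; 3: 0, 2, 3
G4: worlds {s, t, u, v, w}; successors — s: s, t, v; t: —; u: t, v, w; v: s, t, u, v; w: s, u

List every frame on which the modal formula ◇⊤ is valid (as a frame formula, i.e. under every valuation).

G2

Frame correspondent (Sahlqvist): ∀x ∃y Rxy — i.e. seriality.
G1: fails — world w0 has no successor.
G2: ✓.
G3: fails — world 2 has no successor.
G4: fails — world t has no successor.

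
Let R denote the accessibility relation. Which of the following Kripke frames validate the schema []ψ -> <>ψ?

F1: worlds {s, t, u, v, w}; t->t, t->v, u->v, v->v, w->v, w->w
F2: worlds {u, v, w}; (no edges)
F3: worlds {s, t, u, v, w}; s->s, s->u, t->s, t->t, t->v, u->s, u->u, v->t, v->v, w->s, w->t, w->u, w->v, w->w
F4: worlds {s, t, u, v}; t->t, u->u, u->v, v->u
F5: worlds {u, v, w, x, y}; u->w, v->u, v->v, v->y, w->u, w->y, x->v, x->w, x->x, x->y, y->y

F3, F5

Frame correspondent (Sahlqvist): forall x exists y Rxy — i.e. seriality.
F1: fails — world s has no successor.
F2: fails — world u has no successor.
F3: condition met.
F4: fails — world s has no successor.
F5: condition met.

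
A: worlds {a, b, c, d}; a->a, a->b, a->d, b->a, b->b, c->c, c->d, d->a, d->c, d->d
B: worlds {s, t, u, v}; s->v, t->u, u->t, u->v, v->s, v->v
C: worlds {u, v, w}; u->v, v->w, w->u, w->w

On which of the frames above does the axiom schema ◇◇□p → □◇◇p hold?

A, B

This is the axiom for a generalized confluence (Geach) condition; its first-order frame correspondent is ∀x ∀y ∀z ((xR²y ∧ xRz) → ∃w (yRw ∧ zR²w)).
A: holds.
B: holds.
C: fails — wR²u, wRu but no t with uRt and uR²t.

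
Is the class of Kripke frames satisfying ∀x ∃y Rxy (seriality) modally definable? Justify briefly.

Yes: it is seriality, defined by the D schema □r → ◇r.

Yes, by □r → ◇r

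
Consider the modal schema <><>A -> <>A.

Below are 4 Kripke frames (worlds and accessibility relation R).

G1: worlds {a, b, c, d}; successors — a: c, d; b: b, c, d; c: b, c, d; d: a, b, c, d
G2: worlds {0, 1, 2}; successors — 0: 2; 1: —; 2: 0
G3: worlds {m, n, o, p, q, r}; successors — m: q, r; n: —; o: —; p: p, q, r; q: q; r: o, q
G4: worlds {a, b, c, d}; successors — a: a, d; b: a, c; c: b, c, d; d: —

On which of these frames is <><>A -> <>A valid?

This is the axiom for transitivity; its first-order frame correspondent is forall x forall y forall z (Rxy & Ryz -> Rxz).
G1: fails — Rcd and Rda but not Rca.
G2: fails — R20 and R02 but not R22.
G3: fails — Rpr and Rro but not Rpo.
G4: fails — Rbc and Rcd but not Rbd.
Valid on no frame.

none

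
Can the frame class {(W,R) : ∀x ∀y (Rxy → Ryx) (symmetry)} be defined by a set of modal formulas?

Definable; p → □◇p defines it

The condition is symmetry. A defining modal formula is p → □◇p.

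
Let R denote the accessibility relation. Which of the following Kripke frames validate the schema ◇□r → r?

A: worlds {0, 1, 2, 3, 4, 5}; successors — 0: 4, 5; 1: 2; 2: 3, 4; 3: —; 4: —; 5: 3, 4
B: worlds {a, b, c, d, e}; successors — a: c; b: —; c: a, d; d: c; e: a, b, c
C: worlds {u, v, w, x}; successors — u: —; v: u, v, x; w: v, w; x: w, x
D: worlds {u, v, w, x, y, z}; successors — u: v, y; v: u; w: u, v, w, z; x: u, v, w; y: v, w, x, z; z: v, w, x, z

none

The schema corresponds to symmetry: ∀x ∀y (Rxy → Ryx).
A: fails — R53 but not R35.
B: fails — Reb but not Rbe.
C: fails — Rxw but not Rwx.
D: fails — Rxw but not Rwx.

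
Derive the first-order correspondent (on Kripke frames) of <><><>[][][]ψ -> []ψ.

forall x forall y forall z ((x R^3 y & xRz) -> exists w (y R^3 w & z = w))

This is a Sahlqvist (Geach-type) schema ◇^3□^3ψ → □^1◇^0ψ.
First-order correspondent: forall x forall y forall z ((x R^3 y & xRz) -> exists w (y R^3 w & z = w)).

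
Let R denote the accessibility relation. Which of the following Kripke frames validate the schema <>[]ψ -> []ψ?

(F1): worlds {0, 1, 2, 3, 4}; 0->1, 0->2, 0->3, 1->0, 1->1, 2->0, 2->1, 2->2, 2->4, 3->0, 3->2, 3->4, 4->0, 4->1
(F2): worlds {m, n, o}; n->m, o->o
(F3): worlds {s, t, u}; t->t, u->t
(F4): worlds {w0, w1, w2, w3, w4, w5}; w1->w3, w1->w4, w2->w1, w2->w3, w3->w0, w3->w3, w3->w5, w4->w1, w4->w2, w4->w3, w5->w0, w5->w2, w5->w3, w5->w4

(F3)

Frame correspondent (Sahlqvist): forall x forall y forall z (Rxy & Rxz -> Ryz) — i.e. the Euclidean property.
(F1): fails — R02 and R03 but not R23.
(F2): fails — Rnm and Rnm but not Rmm.
(F3): ✓.
(F4): fails — Rw1w3 and Rw1w4 but not Rw3w4.
Valid on: (F3).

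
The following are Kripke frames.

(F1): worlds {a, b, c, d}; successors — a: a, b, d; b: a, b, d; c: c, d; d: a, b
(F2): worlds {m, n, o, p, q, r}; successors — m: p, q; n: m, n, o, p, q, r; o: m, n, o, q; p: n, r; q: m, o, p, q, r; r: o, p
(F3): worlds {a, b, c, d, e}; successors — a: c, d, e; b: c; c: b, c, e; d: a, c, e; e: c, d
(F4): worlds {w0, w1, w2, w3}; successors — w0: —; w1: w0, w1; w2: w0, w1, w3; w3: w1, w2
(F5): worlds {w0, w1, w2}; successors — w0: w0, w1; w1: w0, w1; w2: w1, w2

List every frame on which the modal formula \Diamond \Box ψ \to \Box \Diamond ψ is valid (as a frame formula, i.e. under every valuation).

Frame correspondent (Sahlqvist): \forall x \forall y \forall z (Rxy \wedge Rxz \to \exists w (Ryw \wedge Rzw)) — i.e. convergence.
(F1): fails — Rcc and Rcd but c and d have no common successor.
(F2): fails — Rnm and Rnp but m and p have no common successor.
(F3): condition met.
(F4): fails — Rw1w1 and Rw1w0 but w1 and w0 have no common successor.
(F5): condition met.
Valid on: (F3), (F5).

(F3), (F5)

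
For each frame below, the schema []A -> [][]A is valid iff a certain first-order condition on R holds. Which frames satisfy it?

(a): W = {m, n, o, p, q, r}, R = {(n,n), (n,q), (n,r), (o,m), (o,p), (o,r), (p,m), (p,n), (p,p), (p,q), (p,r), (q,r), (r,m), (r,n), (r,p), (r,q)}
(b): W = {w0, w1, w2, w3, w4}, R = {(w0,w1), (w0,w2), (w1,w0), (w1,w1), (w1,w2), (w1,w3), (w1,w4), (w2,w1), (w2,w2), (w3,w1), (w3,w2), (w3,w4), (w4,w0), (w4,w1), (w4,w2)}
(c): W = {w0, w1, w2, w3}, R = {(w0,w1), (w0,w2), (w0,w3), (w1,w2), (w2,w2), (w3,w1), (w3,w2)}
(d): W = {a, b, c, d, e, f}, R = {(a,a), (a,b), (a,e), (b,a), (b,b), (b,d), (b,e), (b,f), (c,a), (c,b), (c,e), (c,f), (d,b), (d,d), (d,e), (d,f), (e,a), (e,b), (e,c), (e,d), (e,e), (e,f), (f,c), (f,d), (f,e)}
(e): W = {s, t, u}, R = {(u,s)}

(c), (e)

This is the axiom for transitivity; its first-order frame correspondent is forall x forall y forall z (Rxy & Ryz -> Rxz).
(a): fails — Rop and Rpn but not Ron.
(b): fails — Rw3w1 and Rw1w0 but not Rw3w0.
(c): holds.
(d): fails — Rdf and Rfc but not Rdc.
(e): holds.
Valid on: (c), (e).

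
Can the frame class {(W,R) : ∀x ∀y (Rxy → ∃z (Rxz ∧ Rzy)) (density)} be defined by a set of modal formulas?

Yes: it is density, defined by the C4 schema □□r → □r.
Suppose □□r→□r is valid. Take Rxy and set V(r)={w : xR²w}. Then □□r at x, so □r at x, so r at y, i.e. ∃z(Rxz∧Rzy).

Yes, by □□r → □r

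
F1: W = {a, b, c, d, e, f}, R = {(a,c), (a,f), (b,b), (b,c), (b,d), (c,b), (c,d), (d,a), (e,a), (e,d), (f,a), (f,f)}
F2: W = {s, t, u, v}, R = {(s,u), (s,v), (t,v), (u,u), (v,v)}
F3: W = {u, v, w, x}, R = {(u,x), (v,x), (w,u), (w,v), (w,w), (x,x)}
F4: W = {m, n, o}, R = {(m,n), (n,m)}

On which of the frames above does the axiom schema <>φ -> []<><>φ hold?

This is the axiom for a generalized confluence (Geach) condition; its first-order frame correspondent is forall x forall y forall z ((xRy & xRz) -> exists w (y = w & z R^2 w)).
F1: fails — aRf, aRc but no w with f=w and cR²w.
F2: fails — sRu, sRv but no w with u=w and vR²w.
F3: fails — wRu, wRu but no t with u=t and uR²t.
F4: condition met.

F4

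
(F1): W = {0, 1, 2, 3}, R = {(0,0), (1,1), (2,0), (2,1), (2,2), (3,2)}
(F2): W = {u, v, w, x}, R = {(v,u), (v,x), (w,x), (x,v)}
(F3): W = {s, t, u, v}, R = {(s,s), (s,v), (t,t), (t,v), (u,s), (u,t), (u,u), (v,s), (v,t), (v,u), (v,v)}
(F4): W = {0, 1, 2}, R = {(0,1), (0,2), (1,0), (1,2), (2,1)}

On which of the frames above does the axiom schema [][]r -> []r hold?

(F1), (F3)

This is the axiom for density; its first-order frame correspondent is forall x forall y (Rxy -> exists z (Rxz & Rzy)).
(F1): condition met.
(F2): fails — Rvu but no z with Rvz and Rzu.
(F3): condition met.
(F4): fails — R10 but no z with R1z and Rz0.
Valid on: (F1), (F3).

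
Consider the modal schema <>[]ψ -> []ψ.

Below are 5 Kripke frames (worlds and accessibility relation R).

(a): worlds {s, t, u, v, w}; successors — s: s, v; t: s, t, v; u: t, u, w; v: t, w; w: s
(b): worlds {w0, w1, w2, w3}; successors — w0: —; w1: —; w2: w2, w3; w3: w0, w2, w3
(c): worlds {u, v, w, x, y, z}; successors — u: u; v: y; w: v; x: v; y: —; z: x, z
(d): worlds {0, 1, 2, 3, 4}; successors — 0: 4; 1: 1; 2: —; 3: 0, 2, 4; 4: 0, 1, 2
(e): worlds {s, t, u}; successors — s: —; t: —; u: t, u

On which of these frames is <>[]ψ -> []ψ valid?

This is the axiom for the Euclidean property; its first-order frame correspondent is forall x forall y forall z (Rxy & Rxz -> Ryz).
(a): fails — Rsv and Rsv but not Rvv.
(b): fails — Rw3w2 and Rw3w0 but not Rw2w0.
(c): fails — Rvy and Rvy but not Ryy.
(d): fails — R04 and R04 but not R44.
(e): fails — Rut and Rut but not Rtt.
Valid on no frame.

none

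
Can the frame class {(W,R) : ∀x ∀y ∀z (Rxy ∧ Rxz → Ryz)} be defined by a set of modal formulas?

Yes, by ◇q → □◇q

The condition is the Euclidean property. A defining modal formula is ◇q → □◇q.
Suppose ◇q→□◇q is valid. Take Rxy, Rxz and set V(q)={y}. Then ◇q at x, so □◇q at x, so ◇q at z, so some w with Rzw has q; w=y, i.e. Rzy. By symmetry of the argument, Ryz.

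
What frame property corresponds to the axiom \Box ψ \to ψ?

reflexivity: \forall x Rxx

Suppose □ψ→ψ is valid. At any x set V(ψ)={w : Rxw}. Then □ψ holds at x, so ψ holds at x, i.e. Rxx.
Conversely, any frame satisfying \forall x Rxx validates the schema.
Frame condition: \forall x Rxx.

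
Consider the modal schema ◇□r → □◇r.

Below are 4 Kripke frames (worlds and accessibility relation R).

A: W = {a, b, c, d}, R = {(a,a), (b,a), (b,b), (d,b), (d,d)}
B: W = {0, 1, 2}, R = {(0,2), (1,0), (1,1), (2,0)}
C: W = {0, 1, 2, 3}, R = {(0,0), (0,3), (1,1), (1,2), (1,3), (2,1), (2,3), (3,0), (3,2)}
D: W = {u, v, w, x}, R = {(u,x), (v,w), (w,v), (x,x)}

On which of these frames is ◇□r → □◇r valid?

Frame correspondent (Sahlqvist): ∀x ∀y ∀z (Rxy ∧ Rxz → ∃w (Ryw ∧ Rzw)) — i.e. convergence.
A: holds.
B: fails — R10 and R11 but 0 and 1 have no common successor.
C: fails — R12 and R13 but 2 and 3 have no common successor.
D: holds.

A, D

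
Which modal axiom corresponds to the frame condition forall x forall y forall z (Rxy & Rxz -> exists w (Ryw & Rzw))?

◇□ψ → □◇ψ

A defining formula is ◇□ψ → □◇ψ (the .2 axiom).
Suppose ◇□ψ→□◇ψ is valid. Take Rxy, Rxz and set V(ψ)={w : Ryw}. Then □ψ at y so ◇□ψ at x, so □◇ψ at x, so ◇ψ at z, giving w with Rzw and Ryw.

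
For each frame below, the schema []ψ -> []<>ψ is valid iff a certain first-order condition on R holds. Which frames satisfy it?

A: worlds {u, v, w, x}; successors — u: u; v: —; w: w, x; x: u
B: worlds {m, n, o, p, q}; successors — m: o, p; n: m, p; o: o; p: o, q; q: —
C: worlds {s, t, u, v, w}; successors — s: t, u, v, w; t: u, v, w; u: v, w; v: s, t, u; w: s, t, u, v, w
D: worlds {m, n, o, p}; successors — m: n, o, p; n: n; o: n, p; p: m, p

Frame correspondent (Sahlqvist): forall x forall z (xRz -> exists w (xRw & zRw)) — i.e. a generalized confluence (Geach) condition.
A: fails — wRx but no t with wRt and xRt.
B: fails — nRp but no w with nRw and pRw.
C: fails — uRv but no w* with uRw* and vRw*.
D: condition met.
Valid on: D.

D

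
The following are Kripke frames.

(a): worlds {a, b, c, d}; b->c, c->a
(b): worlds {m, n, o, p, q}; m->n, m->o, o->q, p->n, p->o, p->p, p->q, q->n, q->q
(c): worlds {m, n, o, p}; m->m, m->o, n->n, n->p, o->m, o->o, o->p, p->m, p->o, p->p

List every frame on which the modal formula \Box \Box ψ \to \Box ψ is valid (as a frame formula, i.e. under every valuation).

This is the axiom for density; its first-order frame correspondent is \forall x \forall y (Rxy \to \exists z (Rxz \wedge Rzy)).
(a): fails — Rca but no z with Rcz and Rza.
(b): fails — Rmo but no z with Rmz and Rzo.
(c): holds.

(c)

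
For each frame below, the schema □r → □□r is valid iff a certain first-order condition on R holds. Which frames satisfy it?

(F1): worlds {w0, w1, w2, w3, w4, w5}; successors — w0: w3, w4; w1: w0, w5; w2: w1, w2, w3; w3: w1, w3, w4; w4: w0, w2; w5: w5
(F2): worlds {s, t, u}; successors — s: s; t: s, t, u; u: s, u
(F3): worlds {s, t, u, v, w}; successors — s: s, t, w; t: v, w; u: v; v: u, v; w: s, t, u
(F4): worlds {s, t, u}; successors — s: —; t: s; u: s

(F2), (F4)

Frame correspondent (Sahlqvist): ∀x ∀y ∀z (Rxy ∧ Ryz → Rxz) — i.e. transitivity.
(F1): fails — Rw1w0 and Rw0w4 but not Rw1w4.
(F2): holds.
(F3): fails — Ruv and Rvu but not Ruu.
(F4): holds.
Valid on: (F2), (F4).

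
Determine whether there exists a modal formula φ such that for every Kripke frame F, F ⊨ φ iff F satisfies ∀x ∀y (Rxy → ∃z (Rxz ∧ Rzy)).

Yes, by □□q → □q

This is a Sahlqvist condition; the C4 axiom □□q → □q defines it.
Suppose □□q→□q is valid. Take Rxy and set V(q)={w : xR²w}. Then □□q at x, so □q at x, so q at y, i.e. ∃z(Rxz∧Rzy).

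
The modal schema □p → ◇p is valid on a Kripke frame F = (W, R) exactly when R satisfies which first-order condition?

This is the D axiom.
It corresponds to seriality: ∀x ∃y Rxy.

Seriality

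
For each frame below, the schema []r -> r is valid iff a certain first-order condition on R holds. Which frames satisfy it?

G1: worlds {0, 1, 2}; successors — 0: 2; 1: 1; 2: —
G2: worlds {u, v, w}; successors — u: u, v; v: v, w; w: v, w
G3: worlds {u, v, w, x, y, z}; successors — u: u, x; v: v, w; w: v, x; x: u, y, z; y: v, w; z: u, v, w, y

G2

The schema corresponds to reflexivity: forall x Rxx.
G1: fails — world 0 does not see itself.
G2: satisfies the condition.
G3: fails — world w does not see itself.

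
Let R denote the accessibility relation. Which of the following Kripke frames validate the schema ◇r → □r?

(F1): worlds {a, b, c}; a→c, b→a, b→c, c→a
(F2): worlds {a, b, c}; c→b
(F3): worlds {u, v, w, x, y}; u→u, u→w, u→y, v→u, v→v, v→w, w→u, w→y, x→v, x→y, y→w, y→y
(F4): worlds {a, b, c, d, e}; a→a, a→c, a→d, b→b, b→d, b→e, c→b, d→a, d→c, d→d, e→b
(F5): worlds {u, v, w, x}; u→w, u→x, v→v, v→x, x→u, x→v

(F2)

Frame correspondent (Sahlqvist): ∀x ∀y ∀z (Rxy ∧ Rxz → y = z) — i.e. partial functionality.
(F1): fails — b sees both a and c.
(F2): holds.
(F3): fails — u sees both u and w.
(F4): fails — a sees both a and c.
(F5): fails — u sees both w and x.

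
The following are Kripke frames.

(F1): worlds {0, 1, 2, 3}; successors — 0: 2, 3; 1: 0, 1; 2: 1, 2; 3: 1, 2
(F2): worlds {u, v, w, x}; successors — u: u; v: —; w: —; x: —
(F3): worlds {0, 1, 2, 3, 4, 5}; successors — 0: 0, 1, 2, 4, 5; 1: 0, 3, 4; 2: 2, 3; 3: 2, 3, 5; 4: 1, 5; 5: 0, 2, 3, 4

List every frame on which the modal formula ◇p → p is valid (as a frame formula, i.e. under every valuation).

The schema corresponds to a generalized confluence (Geach) condition: ∀x ∀y (xRy → ∃w (y = w ∧ x = w)).
(F1): fails — 0R2 but 2 ≠ 0.
(F2): ✓.
(F3): fails — 0R1 but 1 ≠ 0.

(F2)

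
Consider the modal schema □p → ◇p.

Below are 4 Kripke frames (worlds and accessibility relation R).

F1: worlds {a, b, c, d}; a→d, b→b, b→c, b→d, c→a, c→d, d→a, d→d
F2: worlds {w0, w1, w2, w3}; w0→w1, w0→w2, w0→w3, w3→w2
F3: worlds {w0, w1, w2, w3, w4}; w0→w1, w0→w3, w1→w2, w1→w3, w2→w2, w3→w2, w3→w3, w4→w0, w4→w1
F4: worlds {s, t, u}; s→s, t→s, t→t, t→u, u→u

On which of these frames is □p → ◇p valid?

F1, F3, F4

The schema corresponds to seriality: ∀x ∃y Rxy.
F1: satisfies the condition.
F2: fails — world w1 has no successor.
F3: satisfies the condition.
F4: satisfies the condition.
Valid on: F1, F3, F4.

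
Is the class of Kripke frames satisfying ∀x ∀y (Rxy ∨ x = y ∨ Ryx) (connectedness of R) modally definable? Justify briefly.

Any modally definable frame class is closed under disjoint unions.
Take 2 disjoint single-world reflexive frames: each is trivially connected, but their disjoint union has 2 worlds with no edge between distinct components, so it is not connected.
So no modal formula (or set of formulas) defines exactly the connected frames.

Not modally definable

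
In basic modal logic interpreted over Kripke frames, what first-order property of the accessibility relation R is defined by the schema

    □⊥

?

□⊥ is valid iff no world has any successor (otherwise □⊥ fails at any world with one).

emptiness of R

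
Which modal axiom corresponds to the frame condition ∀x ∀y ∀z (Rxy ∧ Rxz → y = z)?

The condition is partial functionality. The CD schema ◇ψ → □ψ defines it.
Suppose ◇ψ→□ψ is valid. Take Rxy, Rxz and set V(ψ)={y}. Then ◇ψ at x, so □ψ at x, so ψ at z, i.e. z=y.

◇ψ → □ψ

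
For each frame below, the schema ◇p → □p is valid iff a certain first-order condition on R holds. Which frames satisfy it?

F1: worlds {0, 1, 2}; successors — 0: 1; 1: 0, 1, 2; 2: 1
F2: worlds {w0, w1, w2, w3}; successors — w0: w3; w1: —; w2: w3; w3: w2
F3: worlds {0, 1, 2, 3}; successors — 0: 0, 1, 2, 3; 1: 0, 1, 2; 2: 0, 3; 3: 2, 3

This is the axiom for partial functionality; its first-order frame correspondent is ∀x ∀y ∀z (Rxy ∧ Rxz → y = z).
F1: fails — 1 sees both 0 and 1.
F2: holds.
F3: fails — 0 sees both 0 and 1.
Valid on: F2.

F2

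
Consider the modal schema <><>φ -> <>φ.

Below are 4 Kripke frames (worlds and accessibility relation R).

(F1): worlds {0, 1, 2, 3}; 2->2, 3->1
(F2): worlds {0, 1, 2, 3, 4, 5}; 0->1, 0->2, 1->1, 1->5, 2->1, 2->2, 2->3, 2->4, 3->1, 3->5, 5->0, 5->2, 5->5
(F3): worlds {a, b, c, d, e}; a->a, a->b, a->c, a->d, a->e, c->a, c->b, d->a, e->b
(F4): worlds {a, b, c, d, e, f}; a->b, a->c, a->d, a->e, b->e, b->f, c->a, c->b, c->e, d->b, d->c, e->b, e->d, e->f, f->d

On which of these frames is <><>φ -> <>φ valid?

The schema corresponds to transitivity: forall x forall y forall z (Rxy & Ryz -> Rxz).
(F1): satisfies the condition.
(F2): fails — R02 and R23 but not R03.
(F3): fails — Rca and Rae but not Rce.
(F4): fails — Reb and Rbe but not Ree.

(F1)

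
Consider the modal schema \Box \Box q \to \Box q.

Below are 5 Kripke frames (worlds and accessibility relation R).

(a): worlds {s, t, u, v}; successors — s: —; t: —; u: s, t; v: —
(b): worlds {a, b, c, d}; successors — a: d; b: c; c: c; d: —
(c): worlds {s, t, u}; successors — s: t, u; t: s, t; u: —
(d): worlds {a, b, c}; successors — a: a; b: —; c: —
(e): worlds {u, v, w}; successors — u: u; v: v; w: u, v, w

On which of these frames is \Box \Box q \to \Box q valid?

(d), (e)

The schema corresponds to density: \forall x \forall y (Rxy \to \exists z (Rxz \wedge Rzy)).
(a): fails — Rus but no z with Ruz and Rzs.
(b): fails — Rad but no z with Raz and Rzd.
(c): fails — Rsu but no z with Rsz and Rzu.
(d): satisfies the condition.
(e): satisfies the condition.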